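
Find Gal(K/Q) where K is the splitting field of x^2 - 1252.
Gal(K/Q) = Z/2Z (cyclic of order 2)

x^2 - 1252 is irreducible over Q since 1252 is not a rational square. The splitting field Q(sqrt(1252)) has degree 2 over Q, and its unique nontrivial automorphism is sqrt(1252) ↦ -sqrt(1252). Hence Gal(Q(sqrt(1252))/Q) = Z/2Z.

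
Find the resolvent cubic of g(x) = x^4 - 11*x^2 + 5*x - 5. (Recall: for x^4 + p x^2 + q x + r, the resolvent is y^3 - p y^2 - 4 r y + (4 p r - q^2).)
h(y) = y^3 + 11*y^2 + 20*y + 195

Identify coefficients: p = -11, q = 5, r = -5.
Plug into h(y) = y^3 - p y^2 - 4 r y + (4 p r - q^2):
  h(y) = y^3 - (-11) y^2 - 4*(-5) y + (4*(-11)*(-5) - (5)^2)
       = y^3 + (11) y^2 + (20) y + (195).
Simplifying: h(y) = y^3 + 11*y^2 + 20*y + 195.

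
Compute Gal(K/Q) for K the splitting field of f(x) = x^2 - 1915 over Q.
Gal(K/Q) = Z/2Z (cyclic of order 2)

x^2 - 1915 is irreducible over Q since 1915 is not a rational square. The splitting field Q(sqrt(1915)) has degree 2 over Q, and its unique nontrivial automorphism is sqrt(1915) ↦ -sqrt(1915). Hence Gal(Q(sqrt(1915))/Q) = Z/2Z.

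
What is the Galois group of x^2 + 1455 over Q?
Gal(K/Q) = Z/2Z (cyclic of order 2)

x^2 + 1455 is irreducible over Q since -1455 is not a rational square. The splitting field Q(sqrt(-1455)) has degree 2 over Q, and its unique nontrivial automorphism is sqrt(-1455) ↦ -sqrt(-1455). Hence Gal(Q(sqrt(-1455))/Q) = Z/2Z.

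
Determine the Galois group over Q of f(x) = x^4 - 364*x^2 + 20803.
Gal(K/Q) = V_4 (Klein four-group, Z/2Z × Z/2Z)

f factors as (x^2 - 71)(x^2 - 293), so the splitting field is K = Q(sqrt(71), sqrt(293)). The elements 71, 293, 20803 are all non-squares in Q, so sqrt(71) and sqrt(293) generate independent quadratic extensions. Thus [K:Q] = 4 and Gal(K/Q) is generated by the two order-2 automorphisms sqrt(71) ↦ -sqrt(71) and sqrt(293) ↦ -sqrt(293), giving V_4.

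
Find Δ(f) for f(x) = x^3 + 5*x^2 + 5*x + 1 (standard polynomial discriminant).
Δ = 48

For x^3 + a x^2 + b x + c the discriminant is Δ = 18 a b c - 4 a^3 c + a^2 b^2 - 4 b^3 - 27 c^2.
Plug a = 5, b = 5, c = 1:
  18*(5)*(5)*(1) - 4*(5)^3*(1) + (5)^2*(5)^2 - 4*(5)^3 - 27*(1)^2
  = 450 + (-500) + 625 + (-500) + (-27)
  = 48.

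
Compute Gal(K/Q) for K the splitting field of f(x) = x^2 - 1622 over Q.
Gal(K/Q) = Z/2Z (cyclic of order 2)

x^2 - 1622 is irreducible over Q since 1622 is not a rational square. The splitting field Q(sqrt(1622)) has degree 2 over Q, and its unique nontrivial automorphism is sqrt(1622) ↦ -sqrt(1622). Hence Gal(Q(sqrt(1622))/Q) = Z/2Z.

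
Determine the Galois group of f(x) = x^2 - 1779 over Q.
Gal(K/Q) = Z/2Z (cyclic of order 2)

x^2 - 1779 is irreducible over Q since 1779 is not a rational square. The splitting field Q(sqrt(1779)) has degree 2 over Q, and its unique nontrivial automorphism is sqrt(1779) ↦ -sqrt(1779). Hence Gal(Q(sqrt(1779))/Q) = Z/2Z.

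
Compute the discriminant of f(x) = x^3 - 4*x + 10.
Δ = -2444

For a depressed cubic x^3 + p x + q the discriminant is Δ = -4 p^3 - 27 q^2 = -4*(-4)^3 - 27*(10)^2 = 256 - 2700 = -2444.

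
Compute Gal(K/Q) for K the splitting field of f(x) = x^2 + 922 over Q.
Gal(K/Q) = Z/2Z (cyclic of order 2)

x^2 + 922 is irreducible over Q since -922 is not a rational square. The splitting field Q(sqrt(-922)) has degree 2 over Q, and its unique nontrivial automorphism is sqrt(-922) ↦ -sqrt(-922). Hence Gal(Q(sqrt(-922))/Q) = Z/2Z.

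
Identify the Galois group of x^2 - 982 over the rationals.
Gal(K/Q) = Z/2Z (cyclic of order 2)

x^2 - 982 is irreducible over Q since 982 is not a rational square. The splitting field Q(sqrt(982)) has degree 2 over Q, and its unique nontrivial automorphism is sqrt(982) ↦ -sqrt(982). Hence Gal(Q(sqrt(982))/Q) = Z/2Z.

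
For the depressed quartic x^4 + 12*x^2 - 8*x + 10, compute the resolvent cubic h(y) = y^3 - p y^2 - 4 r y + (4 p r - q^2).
h(y) = y^3 - 12*y^2 - 40*y + 416

Identify coefficients: p = 12, q = -8, r = 10.
Plug into h(y) = y^3 - p y^2 - 4 r y + (4 p r - q^2):
  h(y) = y^3 - (12) y^2 - 4*(10) y + (4*(12)*(10) - (-8)^2)
       = y^3 + (-12) y^2 + (-40) y + (416).
Simplifying: h(y) = y^3 - 12*y^2 - 40*y + 416.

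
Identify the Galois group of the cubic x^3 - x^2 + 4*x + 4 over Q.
Gal(K/Q) = S_3 (symmetric group of order 6)

Compute the discriminant of x^3 + (-1)*x^2 + (4)*x + (4): Δ = -944. Since Δ is not a rational square, the Galois group is not contained in A_3; it must be the full S_3 (irreducibility of the cubic rules out anything smaller).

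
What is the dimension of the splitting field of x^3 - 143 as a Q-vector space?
[K:Q] = 6

x^3 - 143 has one real root r = 143^(1/3) and two complex roots r*zeta_3, r*zeta_3^2 where zeta_3 = e^(2*pi*i/3). The splitting field is Q(r, zeta_3). [Q(r):Q] = 3 and [Q(zeta_3):Q] = 2 with gcd = 1, so [Q(r, zeta_3):Q] = 3 * 2 = 6.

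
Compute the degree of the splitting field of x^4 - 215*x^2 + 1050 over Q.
[K:Q] = 4

f factors as (x^2 - 210)(x^2 - 5); the splitting field is K = Q(sqrt(210), sqrt(5)). Since 210, 5, and 1050 are all non-squares in Q, the three subfields Q(sqrt(210)), Q(sqrt(5)), Q(sqrt(1050)) are distinct degree-2 extensions, so [K:Q] = 4 (Klein four Galois group).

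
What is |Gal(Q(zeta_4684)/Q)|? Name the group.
|Gal(Q(zeta_4684)/Q)| = phi(4684) = 2340; group ≅ (Z/4684Z)^* ≅ Z/2Z × Z/1170Z

The n-th cyclotomic polynomial Φ_4684(x) is the minimal polynomial of zeta_4684 over Q and has degree phi(4684) = 2340. So Q(zeta_4684) is a degree-2340 Galois extension with Galois group (Z/4684Z)^*. By CRT, (Z/4684Z)^* ≅ (Z/4Z)^* × (Z/1171Z)^*. Each prime-power unit group is (Z/4Z)^* ≅ Z/2Z; (Z/1171Z)^* ≅ Z/1170Z. Hence Gal(Q(zeta_4684)/Q) ≅ Z/2Z × Z/1170Z.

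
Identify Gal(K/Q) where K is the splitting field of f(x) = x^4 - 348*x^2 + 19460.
Gal(K/Q) = V_4 (Klein four-group, Z/2Z × Z/2Z)

f factors as (x^2 - 70)(x^2 - 278), so the splitting field is K = Q(sqrt(70), sqrt(278)). The elements 70, 278, 19460 are all non-squares in Q, so sqrt(70) and sqrt(278) generate independent quadratic extensions. Thus [K:Q] = 4 and Gal(K/Q) is generated by the two order-2 automorphisms sqrt(70) ↦ -sqrt(70) and sqrt(278) ↦ -sqrt(278), giving V_4.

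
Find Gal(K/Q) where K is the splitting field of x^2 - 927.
Gal(K/Q) = Z/2Z (cyclic of order 2)

x^2 - 927 is irreducible over Q since 927 is not a rational square. The splitting field Q(sqrt(927)) has degree 2 over Q, and its unique nontrivial automorphism is sqrt(927) ↦ -sqrt(927). Hence Gal(Q(sqrt(927))/Q) = Z/2Z.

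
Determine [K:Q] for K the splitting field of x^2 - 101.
[K:Q] = 2

The polynomial x^2 - 101 is irreducible over Q since 101 is not a perfect square. Its splitting field is Q(sqrt(101)), which has degree 2 over Q.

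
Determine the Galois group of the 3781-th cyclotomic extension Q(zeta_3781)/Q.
|Gal(Q(zeta_3781)/Q)| = phi(3781) = 3564; group ≅ (Z/3781Z)^* ≅ Z/18Z × Z/198Z

The n-th cyclotomic polynomial Φ_3781(x) is the minimal polynomial of zeta_3781 over Q and has degree phi(3781) = 3564. So Q(zeta_3781) is a degree-3564 Galois extension with Galois group (Z/3781Z)^*. By CRT, (Z/3781Z)^* ≅ (Z/19Z)^* × (Z/199Z)^*. Each prime-power unit group is (Z/19Z)^* ≅ Z/18Z; (Z/199Z)^* ≅ Z/198Z. Hence Gal(Q(zeta_3781)/Q) ≅ Z/18Z × Z/198Z.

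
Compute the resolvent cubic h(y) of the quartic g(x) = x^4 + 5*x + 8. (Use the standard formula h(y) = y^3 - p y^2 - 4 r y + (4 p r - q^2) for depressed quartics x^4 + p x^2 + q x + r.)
h(y) = y^3 - 32*y - 25

Identify coefficients: p = 0, q = 5, r = 8.
Plug into h(y) = y^3 - p y^2 - 4 r y + (4 p r - q^2):
  h(y) = y^3 - (0) y^2 - 4*(8) y + (4*(0)*(8) - (5)^2)
       = y^3 + (0) y^2 + (-32) y + (-25).
Simplifying: h(y) = y^3 - 32*y - 25.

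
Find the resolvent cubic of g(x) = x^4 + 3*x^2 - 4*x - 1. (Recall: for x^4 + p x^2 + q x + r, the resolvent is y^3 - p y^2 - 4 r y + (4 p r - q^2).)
h(y) = y^3 - 3*y^2 + 4*y - 28

Identify coefficients: p = 3, q = -4, r = -1.
Plug into h(y) = y^3 - p y^2 - 4 r y + (4 p r - q^2):
  h(y) = y^3 - (3) y^2 - 4*(-1) y + (4*(3)*(-1) - (-4)^2)
       = y^3 + (-3) y^2 + (4) y + (-28).
Simplifying: h(y) = y^3 - 3*y^2 + 4*y - 28.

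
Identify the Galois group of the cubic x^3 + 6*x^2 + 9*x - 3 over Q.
Gal(K/Q) = S_3 (symmetric group of order 6)

Compute the discriminant of x^3 + (6)*x^2 + (9)*x + (-3): Δ = -567. Since Δ is not a rational square, the Galois group is not contained in A_3; it must be the full S_3 (irreducibility of the cubic rules out anything smaller).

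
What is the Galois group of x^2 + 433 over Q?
Gal(K/Q) = Z/2Z (cyclic of order 2)

x^2 + 433 is irreducible over Q since -433 is not a rational square. The splitting field Q(sqrt(-433)) has degree 2 over Q, and its unique nontrivial automorphism is sqrt(-433) ↦ -sqrt(-433). Hence Gal(Q(sqrt(-433))/Q) = Z/2Z.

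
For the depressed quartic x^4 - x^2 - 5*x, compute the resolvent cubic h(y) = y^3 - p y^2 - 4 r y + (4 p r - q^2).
h(y) = y^3 + y^2 - 25

Identify coefficients: p = -1, q = -5, r = 0.
Plug into h(y) = y^3 - p y^2 - 4 r y + (4 p r - q^2):
  h(y) = y^3 - (-1) y^2 - 4*(0) y + (4*(-1)*(0) - (-5)^2)
       = y^3 + (1) y^2 + (0) y + (-25).
Simplifying: h(y) = y^3 + y^2 - 25.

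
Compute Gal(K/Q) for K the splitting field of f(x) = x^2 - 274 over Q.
Gal(K/Q) = Z/2Z (cyclic of order 2)

x^2 - 274 is irreducible over Q since 274 is not a rational square. The splitting field Q(sqrt(274)) has degree 2 over Q, and its unique nontrivial automorphism is sqrt(274) ↦ -sqrt(274). Hence Gal(Q(sqrt(274))/Q) = Z/2Z.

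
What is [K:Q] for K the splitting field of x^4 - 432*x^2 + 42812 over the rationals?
[K:Q] = 4

f factors as (x^2 - 278)(x^2 - 154); the splitting field is K = Q(sqrt(278), sqrt(154)). Since 278, 154, and 42812 are all non-squares in Q, the three subfields Q(sqrt(278)), Q(sqrt(154)), Q(sqrt(42812)) are distinct degree-2 extensions, so [K:Q] = 4 (Klein four Galois group).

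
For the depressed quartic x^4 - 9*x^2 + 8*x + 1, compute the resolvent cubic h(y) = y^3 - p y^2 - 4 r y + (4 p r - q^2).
h(y) = y^3 + 9*y^2 - 4*y - 100

Identify coefficients: p = -9, q = 8, r = 1.
Plug into h(y) = y^3 - p y^2 - 4 r y + (4 p r - q^2):
  h(y) = y^3 - (-9) y^2 - 4*(1) y + (4*(-9)*(1) - (8)^2)
       = y^3 + (9) y^2 + (-4) y + (-100).
Simplifying: h(y) = y^3 + 9*y^2 - 4*y - 100.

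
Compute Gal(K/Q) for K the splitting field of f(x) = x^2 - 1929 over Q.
Gal(K/Q) = Z/2Z (cyclic of order 2)

x^2 - 1929 is irreducible over Q since 1929 is not a rational square. The splitting field Q(sqrt(1929)) has degree 2 over Q, and its unique nontrivial automorphism is sqrt(1929) ↦ -sqrt(1929). Hence Gal(Q(sqrt(1929))/Q) = Z/2Z.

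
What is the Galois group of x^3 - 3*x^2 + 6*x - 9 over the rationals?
Gal(K/Q) = S_3 (symmetric group of order 6)

Compute the discriminant of x^3 + (-3)*x^2 + (6)*x + (-9): Δ = -783. Since Δ is not a rational square, the Galois group is not contained in A_3; it must be the full S_3 (irreducibility of the cubic rules out anything smaller).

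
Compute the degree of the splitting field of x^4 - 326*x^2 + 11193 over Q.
[K:Q] = 4

f factors as (x^2 - 39)(x^2 - 287); the splitting field is K = Q(sqrt(39), sqrt(287)). Since 39, 287, and 11193 are all non-squares in Q, the three subfields Q(sqrt(39)), Q(sqrt(287)), Q(sqrt(11193)) are distinct degree-2 extensions, so [K:Q] = 4 (Klein four Galois group).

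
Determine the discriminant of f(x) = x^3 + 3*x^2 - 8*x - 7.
Δ = 5081

For x^3 + a x^2 + b x + c the discriminant is Δ = 18 a b c - 4 a^3 c + a^2 b^2 - 4 b^3 - 27 c^2.
Plug a = 3, b = -8, c = -7:
  18*(3)*(-8)*(-7) - 4*(3)^3*(-7) + (3)^2*(-8)^2 - 4*(-8)^3 - 27*(-7)^2
  = 3024 + (756) + 576 + (2048) + (-1323)
  = 5081.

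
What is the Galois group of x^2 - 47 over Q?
Gal(K/Q) = Z/2Z (cyclic of order 2)

x^2 - 47 is irreducible over Q since 47 is not a rational square. The splitting field Q(sqrt(47)) has degree 2 over Q, and its unique nontrivial automorphism is sqrt(47) ↦ -sqrt(47). Hence Gal(Q(sqrt(47))/Q) = Z/2Z.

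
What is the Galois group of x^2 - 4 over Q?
Gal(K/Q) = trivial group (order 1)

x^2 - 4 factors as (x - 2)(x + 2) over Q, so its splitting field is Q itself and the Galois group is trivial.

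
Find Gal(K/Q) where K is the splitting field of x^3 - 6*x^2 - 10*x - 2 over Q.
Gal(K/Q) = S_3 (symmetric group of order 6)

Compute the discriminant of x^3 + (-6)*x^2 + (-10)*x + (-2): Δ = 3604. Since Δ is not a rational square, the Galois group is not contained in A_3; it must be the full S_3 (irreducibility of the cubic rules out anything smaller).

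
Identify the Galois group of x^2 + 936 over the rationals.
Gal(K/Q) = Z/2Z (cyclic of order 2)

x^2 + 936 is irreducible over Q since -936 is not a rational square. The splitting field Q(sqrt(-936)) has degree 2 over Q, and its unique nontrivial automorphism is sqrt(-936) ↦ -sqrt(-936). Hence Gal(Q(sqrt(-936))/Q) = Z/2Z.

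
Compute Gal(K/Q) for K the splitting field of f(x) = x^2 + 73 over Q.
Gal(K/Q) = Z/2Z (cyclic of order 2)

x^2 + 73 is irreducible over Q since -73 is not a rational square. The splitting field Q(sqrt(-73)) has degree 2 over Q, and its unique nontrivial automorphism is sqrt(-73) ↦ -sqrt(-73). Hence Gal(Q(sqrt(-73))/Q) = Z/2Z.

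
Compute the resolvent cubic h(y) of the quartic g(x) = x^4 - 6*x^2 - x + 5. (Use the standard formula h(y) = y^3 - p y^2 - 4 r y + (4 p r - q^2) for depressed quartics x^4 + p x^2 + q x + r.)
h(y) = y^3 + 6*y^2 - 20*y - 121

Identify coefficients: p = -6, q = -1, r = 5.
Plug into h(y) = y^3 - p y^2 - 4 r y + (4 p r - q^2):
  h(y) = y^3 - (-6) y^2 - 4*(5) y + (4*(-6)*(5) - (-1)^2)
       = y^3 + (6) y^2 + (-20) y + (-121).
Simplifying: h(y) = y^3 + 6*y^2 - 20*y - 121.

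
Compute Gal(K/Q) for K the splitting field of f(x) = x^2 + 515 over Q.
Gal(K/Q) = Z/2Z (cyclic of order 2)

x^2 + 515 is irreducible over Q since -515 is not a rational square. The splitting field Q(sqrt(-515)) has degree 2 over Q, and its unique nontrivial automorphism is sqrt(-515) ↦ -sqrt(-515). Hence Gal(Q(sqrt(-515))/Q) = Z/2Z.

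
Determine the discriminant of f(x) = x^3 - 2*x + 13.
Δ = -4531

For a depressed cubic x^3 + p x + q the discriminant is Δ = -4 p^3 - 27 q^2 = -4*(-2)^3 - 27*(13)^2 = 32 - 4563 = -4531.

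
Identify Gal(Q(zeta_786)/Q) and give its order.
|Gal(Q(zeta_786)/Q)| = phi(786) = 260; group ≅ (Z/786Z)^* ≅ Z/2Z × Z/130Z

The n-th cyclotomic polynomial Φ_786(x) is the minimal polynomial of zeta_786 over Q and has degree phi(786) = 260. So Q(zeta_786) is a degree-260 Galois extension with Galois group (Z/786Z)^*. By CRT, (Z/786Z)^* ≅ (Z/2Z)^* × (Z/3Z)^* × (Z/131Z)^*. Each prime-power unit group is (Z/2Z)^* ≅ trivial group (order 1); (Z/3Z)^* ≅ Z/2Z; (Z/131Z)^* ≅ Z/130Z. Hence Gal(Q(zeta_786)/Q) ≅ Z/2Z × Z/130Z.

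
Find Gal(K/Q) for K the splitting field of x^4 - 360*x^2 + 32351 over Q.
Gal(K/Q) = V_4 (Klein four-group, Z/2Z × Z/2Z)

f factors as (x^2 - 173)(x^2 - 187), so the splitting field is K = Q(sqrt(173), sqrt(187)). The elements 173, 187, 32351 are all non-squares in Q, so sqrt(173) and sqrt(187) generate independent quadratic extensions. Thus [K:Q] = 4 and Gal(K/Q) is generated by the two order-2 automorphisms sqrt(173) ↦ -sqrt(173) and sqrt(187) ↦ -sqrt(187), giving V_4.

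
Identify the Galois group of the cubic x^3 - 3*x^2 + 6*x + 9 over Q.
Gal(K/Q) = S_3 (symmetric group of order 6)

Compute the discriminant of x^3 + (-3)*x^2 + (6)*x + (9): Δ = -4671. Since Δ is not a rational square, the Galois group is not contained in A_3; it must be the full S_3 (irreducibility of the cubic rules out anything smaller).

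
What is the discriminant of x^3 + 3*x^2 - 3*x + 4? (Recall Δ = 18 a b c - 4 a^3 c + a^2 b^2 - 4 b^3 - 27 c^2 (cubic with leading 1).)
Δ = -1323

For x^3 + a x^2 + b x + c the discriminant is Δ = 18 a b c - 4 a^3 c + a^2 b^2 - 4 b^3 - 27 c^2.
Plug a = 3, b = -3, c = 4:
  18*(3)*(-3)*(4) - 4*(3)^3*(4) + (3)^2*(-3)^2 - 4*(-3)^3 - 27*(4)^2
  = -648 + (-432) + 81 + (108) + (-432)
  = -1323.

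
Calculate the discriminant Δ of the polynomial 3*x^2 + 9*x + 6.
Δ = 9

For a quadratic a x^2 + b x + c the discriminant is Δ = b^2 - 4ac = (9)^2 - 4*(3)*(6) = 81 - (72) = 9.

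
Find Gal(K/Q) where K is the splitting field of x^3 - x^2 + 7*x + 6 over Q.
Gal(K/Q) = S_3 (symmetric group of order 6)

Compute the discriminant of x^3 + (-1)*x^2 + (7)*x + (6): Δ = -3027. Since Δ is not a rational square, the Galois group is not contained in A_3; it must be the full S_3 (irreducibility of the cubic rules out anything smaller).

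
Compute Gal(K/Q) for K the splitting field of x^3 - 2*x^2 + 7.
Gal(K/Q) = S_3 (symmetric group of order 6)

Compute the discriminant of x^3 + (-2)*x^2 + (0)*x + (7): Δ = -1099. Since Δ is not a rational square, the Galois group is not contained in A_3; it must be the full S_3 (irreducibility of the cubic rules out anything smaller).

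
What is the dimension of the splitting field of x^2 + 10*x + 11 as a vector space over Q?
[K:Q] = 2

The discriminant of x^2 + (10)*x + (11) is b^2 - 4c = 100 - (44) = 56. Since 56 is not a perfect square in Q, the polynomial is irreducible over Q. Its two roots generate a degree-2 extension, so [K:Q] = 2.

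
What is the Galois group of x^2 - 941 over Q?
Gal(K/Q) = Z/2Z (cyclic of order 2)

x^2 - 941 is irreducible over Q since 941 is not a rational square. The splitting field Q(sqrt(941)) has degree 2 over Q, and its unique nontrivial automorphism is sqrt(941) ↦ -sqrt(941). Hence Gal(Q(sqrt(941))/Q) = Z/2Z.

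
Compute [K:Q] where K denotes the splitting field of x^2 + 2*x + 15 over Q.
[K:Q] = 2

The discriminant of x^2 + (2)*x + (15) is b^2 - 4c = 4 - (60) = -56. Since -56 is not a perfect square in Q, the polynomial is irreducible over Q. Its two roots generate a degree-2 extension, so [K:Q] = 2.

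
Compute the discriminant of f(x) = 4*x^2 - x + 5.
Δ = -79

For a quadratic a x^2 + b x + c the discriminant is Δ = b^2 - 4ac = (-1)^2 - 4*(4)*(5) = 1 - (80) = -79.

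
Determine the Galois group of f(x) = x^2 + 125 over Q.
Gal(K/Q) = Z/2Z (cyclic of order 2)

x^2 + 125 is irreducible over Q since -125 is not a rational square. The splitting field Q(sqrt(-125)) has degree 2 over Q, and its unique nontrivial automorphism is sqrt(-125) ↦ -sqrt(-125). Hence Gal(Q(sqrt(-125))/Q) = Z/2Z.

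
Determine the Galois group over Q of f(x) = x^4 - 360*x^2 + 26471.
Gal(K/Q) = V_4 (Klein four-group, Z/2Z × Z/2Z)

f factors as (x^2 - 103)(x^2 - 257), so the splitting field is K = Q(sqrt(103), sqrt(257)). The elements 103, 257, 26471 are all non-squares in Q, so sqrt(103) and sqrt(257) generate independent quadratic extensions. Thus [K:Q] = 4 and Gal(K/Q) is generated by the two order-2 automorphisms sqrt(103) ↦ -sqrt(103) and sqrt(257) ↦ -sqrt(257), giving V_4.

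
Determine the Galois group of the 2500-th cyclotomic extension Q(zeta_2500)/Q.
|Gal(Q(zeta_2500)/Q)| = phi(2500) = 1000; group ≅ (Z/2500Z)^* ≅ Z/2Z × Z/500Z

The n-th cyclotomic polynomial Φ_2500(x) is the minimal polynomial of zeta_2500 over Q and has degree phi(2500) = 1000. So Q(zeta_2500) is a degree-1000 Galois extension with Galois group (Z/2500Z)^*. By CRT, (Z/2500Z)^* ≅ (Z/4Z)^* × (Z/625Z)^*. Each prime-power unit group is (Z/4Z)^* ≅ Z/2Z; (Z/625Z)^* ≅ Z/500Z. Hence Gal(Q(zeta_2500)/Q) ≅ Z/2Z × Z/500Z.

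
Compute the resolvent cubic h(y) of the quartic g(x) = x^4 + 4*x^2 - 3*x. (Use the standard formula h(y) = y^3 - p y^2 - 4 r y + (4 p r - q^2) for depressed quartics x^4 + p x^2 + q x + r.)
h(y) = y^3 - 4*y^2 - 9

Identify coefficients: p = 4, q = -3, r = 0.
Plug into h(y) = y^3 - p y^2 - 4 r y + (4 p r - q^2):
  h(y) = y^3 - (4) y^2 - 4*(0) y + (4*(4)*(0) - (-3)^2)
       = y^3 + (-4) y^2 + (0) y + (-9).
Simplifying: h(y) = y^3 - 4*y^2 - 9.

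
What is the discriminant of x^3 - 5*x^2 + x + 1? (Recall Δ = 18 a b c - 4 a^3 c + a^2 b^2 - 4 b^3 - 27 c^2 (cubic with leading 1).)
Δ = 404

For x^3 + a x^2 + b x + c the discriminant is Δ = 18 a b c - 4 a^3 c + a^2 b^2 - 4 b^3 - 27 c^2.
Plug a = -5, b = 1, c = 1:
  18*(-5)*(1)*(1) - 4*(-5)^3*(1) + (-5)^2*(1)^2 - 4*(1)^3 - 27*(1)^2
  = -90 + (500) + 25 + (-4) + (-27)
  = 404.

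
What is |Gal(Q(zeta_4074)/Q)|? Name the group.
|Gal(Q(zeta_4074)/Q)| = phi(4074) = 1152; group ≅ (Z/4074Z)^* ≅ Z/2Z × Z/6Z × Z/96Z

The n-th cyclotomic polynomial Φ_4074(x) is the minimal polynomial of zeta_4074 over Q and has degree phi(4074) = 1152. So Q(zeta_4074) is a degree-1152 Galois extension with Galois group (Z/4074Z)^*. By CRT, (Z/4074Z)^* ≅ (Z/2Z)^* × (Z/3Z)^* × (Z/7Z)^* × (Z/97Z)^*. Each prime-power unit group is (Z/2Z)^* ≅ trivial group (order 1); (Z/3Z)^* ≅ Z/2Z; (Z/7Z)^* ≅ Z/6Z; (Z/97Z)^* ≅ Z/96Z. Hence Gal(Q(zeta_4074)/Q) ≅ Z/2Z × Z/6Z × Z/96Z.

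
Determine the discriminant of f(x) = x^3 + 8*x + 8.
Δ = -3776

For a depressed cubic x^3 + p x + q the discriminant is Δ = -4 p^3 - 27 q^2 = -4*(8)^3 - 27*(8)^2 = -2048 - 1728 = -3776.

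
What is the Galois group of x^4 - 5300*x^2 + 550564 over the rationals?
Gal(K/Q) = Z/2Z (cyclic of order 2)

f factors as (x^2 - 5194)(x^2 - 106), so the splitting field is K = Q(sqrt(5194), sqrt(106)). The squarefree part of 5194 is 106 and the squarefree part of 106 is also 106, so sqrt(5194) and sqrt(106) are both rational multiples of sqrt(106). Hence Q(sqrt(5194)) = Q(sqrt(106)) = Q(sqrt(106)), and the splitting field collapses to a single degree-2 extension with Galois group Z/2Z.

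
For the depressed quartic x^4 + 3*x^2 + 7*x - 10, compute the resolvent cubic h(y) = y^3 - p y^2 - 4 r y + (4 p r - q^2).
h(y) = y^3 - 3*y^2 + 40*y - 169

Identify coefficients: p = 3, q = 7, r = -10.
Plug into h(y) = y^3 - p y^2 - 4 r y + (4 p r - q^2):
  h(y) = y^3 - (3) y^2 - 4*(-10) y + (4*(3)*(-10) - (7)^2)
       = y^3 + (-3) y^2 + (40) y + (-169).
Simplifying: h(y) = y^3 - 3*y^2 + 40*y - 169.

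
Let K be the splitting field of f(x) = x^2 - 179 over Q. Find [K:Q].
[K:Q] = 2

The polynomial x^2 - 179 is irreducible over Q since 179 is not a perfect square. Its splitting field is Q(sqrt(179)), which has degree 2 over Q.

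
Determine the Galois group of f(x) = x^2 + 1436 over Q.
Gal(K/Q) = Z/2Z (cyclic of order 2)

x^2 + 1436 is irreducible over Q since -1436 is not a rational square. The splitting field Q(sqrt(-1436)) has degree 2 over Q, and its unique nontrivial automorphism is sqrt(-1436) ↦ -sqrt(-1436). Hence Gal(Q(sqrt(-1436))/Q) = Z/2Z.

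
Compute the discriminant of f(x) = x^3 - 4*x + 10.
Δ = -2444

For a depressed cubic x^3 + p x + q the discriminant is Δ = -4 p^3 - 27 q^2 = -4*(-4)^3 - 27*(10)^2 = 256 - 2700 = -2444.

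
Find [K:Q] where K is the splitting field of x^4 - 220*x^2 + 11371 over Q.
[K:Q] = 4

f factors as (x^2 - 83)(x^2 - 137); the splitting field is K = Q(sqrt(83), sqrt(137)). Since 83, 137, and 11371 are all non-squares in Q, the three subfields Q(sqrt(83)), Q(sqrt(137)), Q(sqrt(11371)) are distinct degree-2 extensions, so [K:Q] = 4 (Klein four Galois group).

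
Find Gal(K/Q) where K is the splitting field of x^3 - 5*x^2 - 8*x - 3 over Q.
Gal(K/Q) = S_3 (symmetric group of order 6)

Compute the discriminant of x^3 + (-5)*x^2 + (-8)*x + (-3): Δ = -255. Since Δ is not a rational square, the Galois group is not contained in A_3; it must be the full S_3 (irreducibility of the cubic rules out anything smaller).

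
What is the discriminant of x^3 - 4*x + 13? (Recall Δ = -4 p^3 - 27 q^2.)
Δ = -4307

For a depressed cubic x^3 + p x + q the discriminant is Δ = -4 p^3 - 27 q^2 = -4*(-4)^3 - 27*(13)^2 = 256 - 4563 = -4307.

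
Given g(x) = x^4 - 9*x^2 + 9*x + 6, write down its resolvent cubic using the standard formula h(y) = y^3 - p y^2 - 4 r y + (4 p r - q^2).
h(y) = y^3 + 9*y^2 - 24*y - 297

Identify coefficients: p = -9, q = 9, r = 6.
Plug into h(y) = y^3 - p y^2 - 4 r y + (4 p r - q^2):
  h(y) = y^3 - (-9) y^2 - 4*(6) y + (4*(-9)*(6) - (9)^2)
       = y^3 + (9) y^2 + (-24) y + (-297).
Simplifying: h(y) = y^3 + 9*y^2 - 24*y - 297.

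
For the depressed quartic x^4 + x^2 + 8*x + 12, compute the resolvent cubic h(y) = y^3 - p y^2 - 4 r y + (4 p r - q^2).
h(y) = y^3 - y^2 - 48*y - 16

Identify coefficients: p = 1, q = 8, r = 12.
Plug into h(y) = y^3 - p y^2 - 4 r y + (4 p r - q^2):
  h(y) = y^3 - (1) y^2 - 4*(12) y + (4*(1)*(12) - (8)^2)
       = y^3 + (-1) y^2 + (-48) y + (-16).
Simplifying: h(y) = y^3 - y^2 - 48*y - 16.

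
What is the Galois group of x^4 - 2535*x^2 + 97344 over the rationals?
Gal(K/Q) = Z/2Z (cyclic of order 2)

f factors as (x^2 - 2496)(x^2 - 39), so the splitting field is K = Q(sqrt(2496), sqrt(39)). The squarefree part of 2496 is 39 and the squarefree part of 39 is also 39, so sqrt(2496) and sqrt(39) are both rational multiples of sqrt(39). Hence Q(sqrt(2496)) = Q(sqrt(39)) = Q(sqrt(39)), and the splitting field collapses to a single degree-2 extension with Galois group Z/2Z.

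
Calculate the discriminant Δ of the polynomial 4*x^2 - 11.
Δ = 176

For a quadratic a x^2 + b x + c the discriminant is Δ = b^2 - 4ac = (0)^2 - 4*(4)*(-11) = 0 - (-176) = 176.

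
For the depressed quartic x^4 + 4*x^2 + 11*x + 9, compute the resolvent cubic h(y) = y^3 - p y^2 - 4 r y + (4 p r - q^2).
h(y) = y^3 - 4*y^2 - 36*y + 23

Identify coefficients: p = 4, q = 11, r = 9.
Plug into h(y) = y^3 - p y^2 - 4 r y + (4 p r - q^2):
  h(y) = y^3 - (4) y^2 - 4*(9) y + (4*(4)*(9) - (11)^2)
       = y^3 + (-4) y^2 + (-36) y + (23).
Simplifying: h(y) = y^3 - 4*y^2 - 36*y + 23.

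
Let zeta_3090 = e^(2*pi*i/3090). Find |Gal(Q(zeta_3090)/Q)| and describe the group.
|Gal(Q(zeta_3090)/Q)| = phi(3090) = 816; group ≅ (Z/3090Z)^* ≅ Z/2Z × Z/4Z × Z/102Z

The n-th cyclotomic polynomial Φ_3090(x) is the minimal polynomial of zeta_3090 over Q and has degree phi(3090) = 816. So Q(zeta_3090) is a degree-816 Galois extension with Galois group (Z/3090Z)^*. By CRT, (Z/3090Z)^* ≅ (Z/2Z)^* × (Z/3Z)^* × (Z/5Z)^* × (Z/103Z)^*. Each prime-power unit group is (Z/2Z)^* ≅ trivial group (order 1); (Z/3Z)^* ≅ Z/2Z; (Z/5Z)^* ≅ Z/4Z; (Z/103Z)^* ≅ Z/102Z. Hence Gal(Q(zeta_3090)/Q) ≅ Z/2Z × Z/4Z × Z/102Z.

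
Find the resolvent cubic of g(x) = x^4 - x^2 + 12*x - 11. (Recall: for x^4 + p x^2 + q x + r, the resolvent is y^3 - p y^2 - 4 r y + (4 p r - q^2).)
h(y) = y^3 + y^2 + 44*y - 100

Identify coefficients: p = -1, q = 12, r = -11.
Plug into h(y) = y^3 - p y^2 - 4 r y + (4 p r - q^2):
  h(y) = y^3 - (-1) y^2 - 4*(-11) y + (4*(-1)*(-11) - (12)^2)
       = y^3 + (1) y^2 + (44) y + (-100).
Simplifying: h(y) = y^3 + y^2 + 44*y - 100.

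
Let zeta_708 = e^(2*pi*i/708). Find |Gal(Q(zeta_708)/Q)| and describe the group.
|Gal(Q(zeta_708)/Q)| = phi(708) = 232; group ≅ (Z/708Z)^* ≅ Z/2Z × Z/2Z × Z/58Z

The n-th cyclotomic polynomial Φ_708(x) is the minimal polynomial of zeta_708 over Q and has degree phi(708) = 232. So Q(zeta_708) is a degree-232 Galois extension with Galois group (Z/708Z)^*. By CRT, (Z/708Z)^* ≅ (Z/4Z)^* × (Z/3Z)^* × (Z/59Z)^*. Each prime-power unit group is (Z/4Z)^* ≅ Z/2Z; (Z/3Z)^* ≅ Z/2Z; (Z/59Z)^* ≅ Z/58Z. Hence Gal(Q(zeta_708)/Q) ≅ Z/2Z × Z/2Z × Z/58Z.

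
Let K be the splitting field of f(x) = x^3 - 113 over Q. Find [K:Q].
[K:Q] = 6

x^3 - 113 has one real root r = 113^(1/3) and two complex roots r*zeta_3, r*zeta_3^2 where zeta_3 = e^(2*pi*i/3). The splitting field is Q(r, zeta_3). [Q(r):Q] = 3 and [Q(zeta_3):Q] = 2 with gcd = 1, so [Q(r, zeta_3):Q] = 3 * 2 = 6.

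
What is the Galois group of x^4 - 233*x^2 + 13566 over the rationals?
Gal(K/Q) = V_4 (Klein four-group, Z/2Z × Z/2Z)

f factors as (x^2 - 114)(x^2 - 119), so the splitting field is K = Q(sqrt(114), sqrt(119)). The elements 114, 119, 13566 are all non-squares in Q, so sqrt(114) and sqrt(119) generate independent quadratic extensions. Thus [K:Q] = 4 and Gal(K/Q) is generated by the two order-2 automorphisms sqrt(114) ↦ -sqrt(114) and sqrt(119) ↦ -sqrt(119), giving V_4.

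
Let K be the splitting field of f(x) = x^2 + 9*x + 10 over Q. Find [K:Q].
[K:Q] = 2

The discriminant of x^2 + (9)*x + (10) is b^2 - 4c = 81 - (40) = 41. Since 41 is not a perfect square in Q, the polynomial is irreducible over Q. Its two roots generate a degree-2 extension, so [K:Q] = 2.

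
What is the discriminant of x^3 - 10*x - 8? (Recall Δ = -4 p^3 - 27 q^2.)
Δ = 2272

For a depressed cubic x^3 + p x + q the discriminant is Δ = -4 p^3 - 27 q^2 = -4*(-10)^3 - 27*(-8)^2 = 4000 - 1728 = 2272.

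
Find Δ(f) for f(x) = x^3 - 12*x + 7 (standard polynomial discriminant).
Δ = 5589

For a depressed cubic x^3 + p x + q the discriminant is Δ = -4 p^3 - 27 q^2 = -4*(-12)^3 - 27*(7)^2 = 6912 - 1323 = 5589.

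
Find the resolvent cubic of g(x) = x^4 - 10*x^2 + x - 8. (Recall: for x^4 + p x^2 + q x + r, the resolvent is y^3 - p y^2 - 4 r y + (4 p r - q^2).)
h(y) = y^3 + 10*y^2 + 32*y + 319

Identify coefficients: p = -10, q = 1, r = -8.
Plug into h(y) = y^3 - p y^2 - 4 r y + (4 p r - q^2):
  h(y) = y^3 - (-10) y^2 - 4*(-8) y + (4*(-10)*(-8) - (1)^2)
       = y^3 + (10) y^2 + (32) y + (319).
Simplifying: h(y) = y^3 + 10*y^2 + 32*y + 319.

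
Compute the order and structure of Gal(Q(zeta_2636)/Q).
|Gal(Q(zeta_2636)/Q)| = phi(2636) = 1316; group ≅ (Z/2636Z)^* ≅ Z/2Z × Z/658Z

The n-th cyclotomic polynomial Φ_2636(x) is the minimal polynomial of zeta_2636 over Q and has degree phi(2636) = 1316. So Q(zeta_2636) is a degree-1316 Galois extension with Galois group (Z/2636Z)^*. By CRT, (Z/2636Z)^* ≅ (Z/4Z)^* × (Z/659Z)^*. Each prime-power unit group is (Z/4Z)^* ≅ Z/2Z; (Z/659Z)^* ≅ Z/658Z. Hence Gal(Q(zeta_2636)/Q) ≅ Z/2Z × Z/658Z.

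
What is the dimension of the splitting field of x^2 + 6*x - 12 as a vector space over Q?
[K:Q] = 2

The discriminant of x^2 + (6)*x + (-12) is b^2 - 4c = 36 - (-48) = 84. Since 84 is not a perfect square in Q, the polynomial is irreducible over Q. Its two roots generate a degree-2 extension, so [K:Q] = 2.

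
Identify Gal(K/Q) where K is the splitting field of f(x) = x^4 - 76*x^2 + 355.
Gal(K/Q) = V_4 (Klein four-group, Z/2Z × Z/2Z)

f factors as (x^2 - 71)(x^2 - 5), so the splitting field is K = Q(sqrt(71), sqrt(5)). The elements 71, 5, 355 are all non-squares in Q, so sqrt(71) and sqrt(5) generate independent quadratic extensions. Thus [K:Q] = 4 and Gal(K/Q) is generated by the two order-2 automorphisms sqrt(71) ↦ -sqrt(71) and sqrt(5) ↦ -sqrt(5), giving V_4.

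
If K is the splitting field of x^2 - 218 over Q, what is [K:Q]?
[K:Q] = 2

The polynomial x^2 - 218 is irreducible over Q since 218 is not a perfect square. Its splitting field is Q(sqrt(218)), which has degree 2 over Q.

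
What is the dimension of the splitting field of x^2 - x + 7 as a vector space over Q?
[K:Q] = 2

The discriminant of x^2 + (-1)*x + (7) is b^2 - 4c = 1 - (28) = -27. Since -27 is not a perfect square in Q, the polynomial is irreducible over Q. Its two roots generate a degree-2 extension, so [K:Q] = 2.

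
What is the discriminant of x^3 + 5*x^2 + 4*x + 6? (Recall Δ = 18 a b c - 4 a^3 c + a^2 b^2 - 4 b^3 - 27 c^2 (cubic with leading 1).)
Δ = -1668

For x^3 + a x^2 + b x + c the discriminant is Δ = 18 a b c - 4 a^3 c + a^2 b^2 - 4 b^3 - 27 c^2.
Plug a = 5, b = 4, c = 6:
  18*(5)*(4)*(6) - 4*(5)^3*(6) + (5)^2*(4)^2 - 4*(4)^3 - 27*(6)^2
  = 2160 + (-3000) + 400 + (-256) + (-972)
  = -1668.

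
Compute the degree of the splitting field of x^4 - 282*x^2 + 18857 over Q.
[K:Q] = 4

f factors as (x^2 - 109)(x^2 - 173); the splitting field is K = Q(sqrt(109), sqrt(173)). Since 109, 173, and 18857 are all non-squares in Q, the three subfields Q(sqrt(109)), Q(sqrt(173)), Q(sqrt(18857)) are distinct degree-2 extensions, so [K:Q] = 4 (Klein four Galois group).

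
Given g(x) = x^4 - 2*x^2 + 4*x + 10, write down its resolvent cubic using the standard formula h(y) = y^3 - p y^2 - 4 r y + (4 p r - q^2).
h(y) = y^3 + 2*y^2 - 40*y - 96

Identify coefficients: p = -2, q = 4, r = 10.
Plug into h(y) = y^3 - p y^2 - 4 r y + (4 p r - q^2):
  h(y) = y^3 - (-2) y^2 - 4*(10) y + (4*(-2)*(10) - (4)^2)
       = y^3 + (2) y^2 + (-40) y + (-96).
Simplifying: h(y) = y^3 + 2*y^2 - 40*y - 96.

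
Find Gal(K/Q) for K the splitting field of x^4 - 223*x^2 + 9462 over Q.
Gal(K/Q) = V_4 (Klein four-group, Z/2Z × Z/2Z)

f factors as (x^2 - 57)(x^2 - 166), so the splitting field is K = Q(sqrt(57), sqrt(166)). The elements 57, 166, 9462 are all non-squares in Q, so sqrt(57) and sqrt(166) generate independent quadratic extensions. Thus [K:Q] = 4 and Gal(K/Q) is generated by the two order-2 automorphisms sqrt(57) ↦ -sqrt(57) and sqrt(166) ↦ -sqrt(166), giving V_4.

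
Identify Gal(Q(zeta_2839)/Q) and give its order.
|Gal(Q(zeta_2839)/Q)| = phi(2839) = 2656; group ≅ (Z/2839Z)^* ≅ Z/16Z × Z/166Z

The n-th cyclotomic polynomial Φ_2839(x) is the minimal polynomial of zeta_2839 over Q and has degree phi(2839) = 2656. So Q(zeta_2839) is a degree-2656 Galois extension with Galois group (Z/2839Z)^*. By CRT, (Z/2839Z)^* ≅ (Z/17Z)^* × (Z/167Z)^*. Each prime-power unit group is (Z/17Z)^* ≅ Z/16Z; (Z/167Z)^* ≅ Z/166Z. Hence Gal(Q(zeta_2839)/Q) ≅ Z/16Z × Z/166Z.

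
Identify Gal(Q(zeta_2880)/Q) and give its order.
|Gal(Q(zeta_2880)/Q)| = phi(2880) = 768; group ≅ (Z/2880Z)^* ≅ Z/2Z × Z/4Z × Z/6Z × Z/16Z

The n-th cyclotomic polynomial Φ_2880(x) is the minimal polynomial of zeta_2880 over Q and has degree phi(2880) = 768. So Q(zeta_2880) is a degree-768 Galois extension with Galois group (Z/2880Z)^*. By CRT, (Z/2880Z)^* ≅ (Z/64Z)^* × (Z/9Z)^* × (Z/5Z)^*. Each prime-power unit group is (Z/64Z)^* ≅ Z/2Z × Z/16Z; (Z/9Z)^* ≅ Z/6Z; (Z/5Z)^* ≅ Z/4Z. Hence Gal(Q(zeta_2880)/Q) ≅ Z/2Z × Z/4Z × Z/6Z × Z/16Z.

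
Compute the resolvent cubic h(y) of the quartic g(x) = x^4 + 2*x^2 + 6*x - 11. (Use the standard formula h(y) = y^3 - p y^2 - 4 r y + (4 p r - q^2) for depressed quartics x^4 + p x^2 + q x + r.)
h(y) = y^3 - 2*y^2 + 44*y - 124

Identify coefficients: p = 2, q = 6, r = -11.
Plug into h(y) = y^3 - p y^2 - 4 r y + (4 p r - q^2):
  h(y) = y^3 - (2) y^2 - 4*(-11) y + (4*(2)*(-11) - (6)^2)
       = y^3 + (-2) y^2 + (44) y + (-124).
Simplifying: h(y) = y^3 - 2*y^2 + 44*y - 124.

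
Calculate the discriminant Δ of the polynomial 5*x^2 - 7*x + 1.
Δ = 29

For a quadratic a x^2 + b x + c the discriminant is Δ = b^2 - 4ac = (-7)^2 - 4*(5)*(1) = 49 - (20) = 29.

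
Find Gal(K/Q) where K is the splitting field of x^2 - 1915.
Gal(K/Q) = Z/2Z (cyclic of order 2)

x^2 - 1915 is irreducible over Q since 1915 is not a rational square. The splitting field Q(sqrt(1915)) has degree 2 over Q, and its unique nontrivial automorphism is sqrt(1915) ↦ -sqrt(1915). Hence Gal(Q(sqrt(1915))/Q) = Z/2Z.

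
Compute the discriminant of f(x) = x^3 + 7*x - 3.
Δ = -1615

For a depressed cubic x^3 + p x + q the discriminant is Δ = -4 p^3 - 27 q^2 = -4*(7)^3 - 27*(-3)^2 = -1372 - 243 = -1615.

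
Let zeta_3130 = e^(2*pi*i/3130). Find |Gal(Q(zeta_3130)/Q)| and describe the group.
|Gal(Q(zeta_3130)/Q)| = phi(3130) = 1248; group ≅ (Z/3130Z)^* ≅ Z/4Z × Z/312Z

The n-th cyclotomic polynomial Φ_3130(x) is the minimal polynomial of zeta_3130 over Q and has degree phi(3130) = 1248. So Q(zeta_3130) is a degree-1248 Galois extension with Galois group (Z/3130Z)^*. By CRT, (Z/3130Z)^* ≅ (Z/2Z)^* × (Z/5Z)^* × (Z/313Z)^*. Each prime-power unit group is (Z/2Z)^* ≅ trivial group (order 1); (Z/5Z)^* ≅ Z/4Z; (Z/313Z)^* ≅ Z/312Z. Hence Gal(Q(zeta_3130)/Q) ≅ Z/4Z × Z/312Z.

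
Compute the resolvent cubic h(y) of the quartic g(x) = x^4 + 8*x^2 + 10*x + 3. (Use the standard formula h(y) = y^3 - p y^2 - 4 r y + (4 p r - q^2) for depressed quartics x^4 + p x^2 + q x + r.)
h(y) = y^3 - 8*y^2 - 12*y - 4

Identify coefficients: p = 8, q = 10, r = 3.
Plug into h(y) = y^3 - p y^2 - 4 r y + (4 p r - q^2):
  h(y) = y^3 - (8) y^2 - 4*(3) y + (4*(8)*(3) - (10)^2)
       = y^3 + (-8) y^2 + (-12) y + (-4).
Simplifying: h(y) = y^3 - 8*y^2 - 12*y - 4.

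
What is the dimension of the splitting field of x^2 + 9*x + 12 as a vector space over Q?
[K:Q] = 2

The discriminant of x^2 + (9)*x + (12) is b^2 - 4c = 81 - (48) = 33. Since 33 is not a perfect square in Q, the polynomial is irreducible over Q. Its two roots generate a degree-2 extension, so [K:Q] = 2.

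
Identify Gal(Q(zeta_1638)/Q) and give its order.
|Gal(Q(zeta_1638)/Q)| = phi(1638) = 432; group ≅ (Z/1638Z)^* ≅ Z/6Z × Z/6Z × Z/12Z

The n-th cyclotomic polynomial Φ_1638(x) is the minimal polynomial of zeta_1638 over Q and has degree phi(1638) = 432. So Q(zeta_1638) is a degree-432 Galois extension with Galois group (Z/1638Z)^*. By CRT, (Z/1638Z)^* ≅ (Z/2Z)^* × (Z/9Z)^* × (Z/7Z)^* × (Z/13Z)^*. Each prime-power unit group is (Z/2Z)^* ≅ trivial group (order 1); (Z/9Z)^* ≅ Z/6Z; (Z/7Z)^* ≅ Z/6Z; (Z/13Z)^* ≅ Z/12Z. Hence Gal(Q(zeta_1638)/Q) ≅ Z/6Z × Z/6Z × Z/12Z.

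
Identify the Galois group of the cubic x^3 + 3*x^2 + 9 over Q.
Gal(K/Q) = S_3 (symmetric group of order 6)

Compute the discriminant of x^3 + (3)*x^2 + (0)*x + (9): Δ = -3159. Since Δ is not a rational square, the Galois group is not contained in A_3; it must be the full S_3 (irreducibility of the cubic rules out anything smaller).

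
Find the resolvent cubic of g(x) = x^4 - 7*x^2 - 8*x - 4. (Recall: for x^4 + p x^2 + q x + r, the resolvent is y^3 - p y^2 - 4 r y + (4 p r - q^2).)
h(y) = y^3 + 7*y^2 + 16*y + 48

Identify coefficients: p = -7, q = -8, r = -4.
Plug into h(y) = y^3 - p y^2 - 4 r y + (4 p r - q^2):
  h(y) = y^3 - (-7) y^2 - 4*(-4) y + (4*(-7)*(-4) - (-8)^2)
       = y^3 + (7) y^2 + (16) y + (48).
Simplifying: h(y) = y^3 + 7*y^2 + 16*y + 48.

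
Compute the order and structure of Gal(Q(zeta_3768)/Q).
|Gal(Q(zeta_3768)/Q)| = phi(3768) = 1248; group ≅ (Z/3768Z)^* ≅ Z/2Z × Z/2Z × Z/2Z × Z/156Z

The n-th cyclotomic polynomial Φ_3768(x) is the minimal polynomial of zeta_3768 over Q and has degree phi(3768) = 1248. So Q(zeta_3768) is a degree-1248 Galois extension with Galois group (Z/3768Z)^*. By CRT, (Z/3768Z)^* ≅ (Z/8Z)^* × (Z/3Z)^* × (Z/157Z)^*. Each prime-power unit group is (Z/8Z)^* ≅ Z/2Z × Z/2Z; (Z/3Z)^* ≅ Z/2Z; (Z/157Z)^* ≅ Z/156Z. Hence Gal(Q(zeta_3768)/Q) ≅ Z/2Z × Z/2Z × Z/2Z × Z/156Z.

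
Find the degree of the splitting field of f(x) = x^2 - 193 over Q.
[K:Q] = 2

The polynomial x^2 - 193 is irreducible over Q since 193 is not a perfect square. Its splitting field is Q(sqrt(193)), which has degree 2 over Q.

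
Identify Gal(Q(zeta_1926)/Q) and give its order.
|Gal(Q(zeta_1926)/Q)| = phi(1926) = 636; group ≅ (Z/1926Z)^* ≅ Z/6Z × Z/106Z

The n-th cyclotomic polynomial Φ_1926(x) is the minimal polynomial of zeta_1926 over Q and has degree phi(1926) = 636. So Q(zeta_1926) is a degree-636 Galois extension with Galois group (Z/1926Z)^*. By CRT, (Z/1926Z)^* ≅ (Z/2Z)^* × (Z/9Z)^* × (Z/107Z)^*. Each prime-power unit group is (Z/2Z)^* ≅ trivial group (order 1); (Z/9Z)^* ≅ Z/6Z; (Z/107Z)^* ≅ Z/106Z. Hence Gal(Q(zeta_1926)/Q) ≅ Z/6Z × Z/106Z.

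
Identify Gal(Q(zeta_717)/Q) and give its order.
|Gal(Q(zeta_717)/Q)| = phi(717) = 476; group ≅ (Z/717Z)^* ≅ Z/2Z × Z/238Z

The n-th cyclotomic polynomial Φ_717(x) is the minimal polynomial of zeta_717 over Q and has degree phi(717) = 476. So Q(zeta_717) is a degree-476 Galois extension with Galois group (Z/717Z)^*. By CRT, (Z/717Z)^* ≅ (Z/3Z)^* × (Z/239Z)^*. Each prime-power unit group is (Z/3Z)^* ≅ Z/2Z; (Z/239Z)^* ≅ Z/238Z. Hence Gal(Q(zeta_717)/Q) ≅ Z/2Z × Z/238Z.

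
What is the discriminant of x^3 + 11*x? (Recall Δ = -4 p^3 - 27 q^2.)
Δ = -5324

For a depressed cubic x^3 + p x + q the discriminant is Δ = -4 p^3 - 27 q^2 = -4*(11)^3 - 27*(0)^2 = -5324 - 0 = -5324.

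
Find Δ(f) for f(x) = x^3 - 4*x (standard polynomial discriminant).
Δ = 256

For a depressed cubic x^3 + p x + q the discriminant is Δ = -4 p^3 - 27 q^2 = -4*(-4)^3 - 27*(0)^2 = 256 - 0 = 256.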